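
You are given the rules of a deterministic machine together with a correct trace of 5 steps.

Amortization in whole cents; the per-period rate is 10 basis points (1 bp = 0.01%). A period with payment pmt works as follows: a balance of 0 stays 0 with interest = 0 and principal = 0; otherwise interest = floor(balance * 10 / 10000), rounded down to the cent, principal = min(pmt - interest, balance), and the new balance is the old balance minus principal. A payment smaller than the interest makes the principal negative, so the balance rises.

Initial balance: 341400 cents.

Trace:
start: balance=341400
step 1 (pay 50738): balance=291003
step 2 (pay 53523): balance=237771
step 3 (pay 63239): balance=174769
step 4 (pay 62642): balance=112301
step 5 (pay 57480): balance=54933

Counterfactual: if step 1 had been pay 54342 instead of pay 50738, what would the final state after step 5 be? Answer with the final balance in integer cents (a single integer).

(re-executing from step 1 with the substitution; state before step 1: balance=341400)
step 1 (pay 54342): balance=287399
step 2 (pay 53523): balance=234163
step 3 (pay 63239): balance=171158
step 4 (pay 62642): balance=108687
step 5 (pay 57480): balance=51315

51315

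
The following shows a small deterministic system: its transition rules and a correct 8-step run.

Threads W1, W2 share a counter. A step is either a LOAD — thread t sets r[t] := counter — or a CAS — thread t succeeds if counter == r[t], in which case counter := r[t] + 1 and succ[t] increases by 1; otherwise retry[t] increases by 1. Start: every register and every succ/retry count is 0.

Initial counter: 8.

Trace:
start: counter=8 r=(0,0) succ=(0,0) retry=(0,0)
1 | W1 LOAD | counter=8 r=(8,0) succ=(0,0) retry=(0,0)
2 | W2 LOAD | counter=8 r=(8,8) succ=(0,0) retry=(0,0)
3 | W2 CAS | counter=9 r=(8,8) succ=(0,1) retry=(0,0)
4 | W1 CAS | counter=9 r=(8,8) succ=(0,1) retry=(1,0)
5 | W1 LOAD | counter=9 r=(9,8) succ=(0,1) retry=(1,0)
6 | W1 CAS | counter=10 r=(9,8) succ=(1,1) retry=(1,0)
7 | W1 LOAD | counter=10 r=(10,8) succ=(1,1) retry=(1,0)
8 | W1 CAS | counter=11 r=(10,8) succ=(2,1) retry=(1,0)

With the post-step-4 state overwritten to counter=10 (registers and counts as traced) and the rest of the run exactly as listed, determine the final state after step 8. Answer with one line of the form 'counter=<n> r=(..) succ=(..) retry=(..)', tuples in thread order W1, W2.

state after step 4 := counter=10 r=(8,8) succ=(0,1) retry=(1,0)
5 | W1 LOAD | counter=10 r=(10,8) succ=(0,1) retry=(1,0)
6 | W1 CAS | counter=11 r=(10,8) succ=(1,1) retry=(1,0)
7 | W1 LOAD | counter=11 r=(11,8) succ=(1,1) retry=(1,0)
8 | W1 CAS | counter=12 r=(11,8) succ=(2,1) retry=(1,0)

counter=12 r=(11,8) succ=(2,1) retry=(1,0)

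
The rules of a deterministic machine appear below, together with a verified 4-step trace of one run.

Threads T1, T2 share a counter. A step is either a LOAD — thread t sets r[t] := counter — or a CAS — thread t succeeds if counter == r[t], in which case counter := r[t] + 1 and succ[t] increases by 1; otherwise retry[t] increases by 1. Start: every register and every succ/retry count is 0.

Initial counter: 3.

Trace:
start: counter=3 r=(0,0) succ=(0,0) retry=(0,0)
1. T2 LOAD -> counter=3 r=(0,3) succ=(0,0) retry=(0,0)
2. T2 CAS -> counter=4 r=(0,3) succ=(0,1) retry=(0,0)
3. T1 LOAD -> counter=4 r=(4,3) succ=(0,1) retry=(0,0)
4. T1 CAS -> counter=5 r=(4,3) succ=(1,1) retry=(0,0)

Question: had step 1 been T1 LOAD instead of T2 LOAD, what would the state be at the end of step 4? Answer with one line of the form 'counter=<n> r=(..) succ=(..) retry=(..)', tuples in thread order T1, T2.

counter=4 r=(3,0) succ=(1,0) retry=(0,1)

(re-executing from step 1 with the substitution; state before step 1: counter=3 r=(0,0) succ=(0,0) retry=(0,0))
1. T1 LOAD -> counter=3 r=(3,0) succ=(0,0) retry=(0,0)
2. T2 CAS -> counter=3 r=(3,0) succ=(0,0) retry=(0,1)
3. T1 LOAD -> counter=3 r=(3,0) succ=(0,0) retry=(0,1)
4. T1 CAS -> counter=4 r=(3,0) succ=(1,0) retry=(0,1)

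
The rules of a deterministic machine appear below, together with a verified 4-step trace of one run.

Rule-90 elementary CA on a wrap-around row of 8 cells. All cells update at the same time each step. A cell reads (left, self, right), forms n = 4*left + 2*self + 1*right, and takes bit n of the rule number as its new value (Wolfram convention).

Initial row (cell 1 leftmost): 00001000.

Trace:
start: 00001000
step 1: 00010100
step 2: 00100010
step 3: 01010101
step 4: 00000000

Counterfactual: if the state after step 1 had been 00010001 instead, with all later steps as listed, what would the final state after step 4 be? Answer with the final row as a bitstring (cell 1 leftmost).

state after step 1 := 00010001
step 2: 10101010
step 3: 00000000
step 4: 00000000

00000000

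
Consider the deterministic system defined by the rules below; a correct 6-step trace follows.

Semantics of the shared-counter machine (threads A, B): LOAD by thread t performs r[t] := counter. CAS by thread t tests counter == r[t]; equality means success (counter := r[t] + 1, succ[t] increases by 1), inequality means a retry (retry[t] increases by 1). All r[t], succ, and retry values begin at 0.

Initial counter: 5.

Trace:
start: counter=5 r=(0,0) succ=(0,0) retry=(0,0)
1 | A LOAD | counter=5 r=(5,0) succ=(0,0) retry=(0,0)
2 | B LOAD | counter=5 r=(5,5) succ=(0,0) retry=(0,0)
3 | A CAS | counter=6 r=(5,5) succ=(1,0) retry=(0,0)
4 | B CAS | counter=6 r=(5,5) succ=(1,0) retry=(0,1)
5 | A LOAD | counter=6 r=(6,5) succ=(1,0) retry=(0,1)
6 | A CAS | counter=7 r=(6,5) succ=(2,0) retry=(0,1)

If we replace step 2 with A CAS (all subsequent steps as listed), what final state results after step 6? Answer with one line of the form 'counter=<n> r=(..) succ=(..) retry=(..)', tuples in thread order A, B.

(re-executing from step 2 with the substitution; state before step 2: counter=5 r=(5,0) succ=(0,0) retry=(0,0))
2 | A CAS | counter=6 r=(5,0) succ=(1,0) retry=(0,0)
3 | A CAS | counter=6 r=(5,0) succ=(1,0) retry=(1,0)
4 | B CAS | counter=6 r=(5,0) succ=(1,0) retry=(1,1)
5 | A LOAD | counter=6 r=(6,0) succ=(1,0) retry=(1,1)
6 | A CAS | counter=7 r=(6,0) succ=(2,0) retry=(1,1)

counter=7 r=(6,0) succ=(2,0) retry=(1,1)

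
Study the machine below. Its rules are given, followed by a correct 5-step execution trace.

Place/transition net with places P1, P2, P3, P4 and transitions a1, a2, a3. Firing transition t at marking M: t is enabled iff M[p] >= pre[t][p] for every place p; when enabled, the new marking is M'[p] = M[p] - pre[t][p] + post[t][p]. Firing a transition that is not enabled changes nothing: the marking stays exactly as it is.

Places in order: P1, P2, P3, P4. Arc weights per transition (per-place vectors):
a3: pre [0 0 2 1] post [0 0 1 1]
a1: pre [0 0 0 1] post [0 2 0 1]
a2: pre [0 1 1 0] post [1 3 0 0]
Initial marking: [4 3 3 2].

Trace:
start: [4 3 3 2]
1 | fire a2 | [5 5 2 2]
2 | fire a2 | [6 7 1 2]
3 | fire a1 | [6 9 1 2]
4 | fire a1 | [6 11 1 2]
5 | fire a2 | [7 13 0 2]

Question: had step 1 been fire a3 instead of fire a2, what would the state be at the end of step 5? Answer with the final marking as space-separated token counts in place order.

6 11 0 2

(re-executing from step 1 with the substitution; state before step 1: [4 3 3 2])
1 | fire a3 | [4 3 2 2]
2 | fire a2 | [5 5 1 2]
3 | fire a1 | [5 7 1 2]
4 | fire a1 | [5 9 1 2]
5 | fire a2 | [6 11 0 2]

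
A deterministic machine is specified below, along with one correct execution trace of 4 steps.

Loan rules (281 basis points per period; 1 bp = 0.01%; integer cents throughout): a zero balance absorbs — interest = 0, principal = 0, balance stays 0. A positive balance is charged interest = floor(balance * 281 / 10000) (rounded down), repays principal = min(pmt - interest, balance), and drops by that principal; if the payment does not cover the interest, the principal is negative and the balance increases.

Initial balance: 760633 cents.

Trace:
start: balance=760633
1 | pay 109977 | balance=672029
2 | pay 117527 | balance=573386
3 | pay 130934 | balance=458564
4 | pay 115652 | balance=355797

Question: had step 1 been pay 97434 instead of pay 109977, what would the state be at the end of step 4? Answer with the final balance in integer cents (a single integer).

369427

(re-executing from step 1 with the substitution; state before step 1: balance=760633)
1 | pay 97434 | balance=684572
2 | pay 117527 | balance=586281
3 | pay 130934 | balance=471821
4 | pay 115652 | balance=369427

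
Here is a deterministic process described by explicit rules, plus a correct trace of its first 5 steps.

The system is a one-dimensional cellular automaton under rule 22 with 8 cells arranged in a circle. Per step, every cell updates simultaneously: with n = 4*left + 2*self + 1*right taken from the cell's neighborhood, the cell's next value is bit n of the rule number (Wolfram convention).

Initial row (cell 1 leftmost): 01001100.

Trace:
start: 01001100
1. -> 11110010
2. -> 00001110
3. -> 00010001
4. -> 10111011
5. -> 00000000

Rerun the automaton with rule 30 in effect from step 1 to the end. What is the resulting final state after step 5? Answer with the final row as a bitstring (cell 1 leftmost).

10101011

(re-executing steps 1..5 under rule 30; state before step 1: 01001100)
1. -> 11111010
2. -> 10000010
3. -> 11000110
4. -> 10101100
5. -> 10101011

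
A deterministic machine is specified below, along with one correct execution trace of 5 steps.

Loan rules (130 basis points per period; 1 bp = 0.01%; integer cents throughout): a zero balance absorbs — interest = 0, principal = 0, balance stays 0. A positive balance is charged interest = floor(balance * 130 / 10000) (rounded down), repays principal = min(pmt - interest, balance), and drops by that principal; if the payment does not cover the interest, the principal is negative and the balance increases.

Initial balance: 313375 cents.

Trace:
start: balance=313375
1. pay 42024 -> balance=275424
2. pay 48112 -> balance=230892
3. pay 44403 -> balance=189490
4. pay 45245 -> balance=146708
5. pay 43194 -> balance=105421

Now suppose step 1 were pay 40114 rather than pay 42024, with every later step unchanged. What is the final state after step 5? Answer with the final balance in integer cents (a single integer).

(re-executing from step 1 with the substitution; state before step 1: balance=313375)
1. pay 40114 -> balance=277334
2. pay 48112 -> balance=232827
3. pay 44403 -> balance=191450
4. pay 45245 -> balance=148693
5. pay 43194 -> balance=107432

107432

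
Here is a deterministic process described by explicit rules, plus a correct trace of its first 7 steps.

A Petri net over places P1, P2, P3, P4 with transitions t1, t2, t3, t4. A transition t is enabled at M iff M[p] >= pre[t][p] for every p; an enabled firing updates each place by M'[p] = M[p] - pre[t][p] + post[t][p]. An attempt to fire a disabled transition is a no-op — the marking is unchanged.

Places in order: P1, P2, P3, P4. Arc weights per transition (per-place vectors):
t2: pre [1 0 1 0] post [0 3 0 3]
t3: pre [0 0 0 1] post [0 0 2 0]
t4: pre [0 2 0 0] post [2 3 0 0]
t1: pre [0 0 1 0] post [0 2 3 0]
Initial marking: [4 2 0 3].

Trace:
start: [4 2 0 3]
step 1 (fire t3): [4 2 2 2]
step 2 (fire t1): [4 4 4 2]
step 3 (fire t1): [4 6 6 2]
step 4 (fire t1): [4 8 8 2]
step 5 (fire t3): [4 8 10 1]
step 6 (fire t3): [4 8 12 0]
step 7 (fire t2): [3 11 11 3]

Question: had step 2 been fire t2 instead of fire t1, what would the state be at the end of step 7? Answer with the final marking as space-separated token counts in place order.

2 12 8 6

(re-executing from step 2 with the substitution; state before step 2: [4 2 2 2])
step 2 (fire t2): [3 5 1 5]
step 3 (fire t1): [3 7 3 5]
step 4 (fire t1): [3 9 5 5]
step 5 (fire t3): [3 9 7 4]
step 6 (fire t3): [3 9 9 3]
step 7 (fire t2): [2 12 8 6]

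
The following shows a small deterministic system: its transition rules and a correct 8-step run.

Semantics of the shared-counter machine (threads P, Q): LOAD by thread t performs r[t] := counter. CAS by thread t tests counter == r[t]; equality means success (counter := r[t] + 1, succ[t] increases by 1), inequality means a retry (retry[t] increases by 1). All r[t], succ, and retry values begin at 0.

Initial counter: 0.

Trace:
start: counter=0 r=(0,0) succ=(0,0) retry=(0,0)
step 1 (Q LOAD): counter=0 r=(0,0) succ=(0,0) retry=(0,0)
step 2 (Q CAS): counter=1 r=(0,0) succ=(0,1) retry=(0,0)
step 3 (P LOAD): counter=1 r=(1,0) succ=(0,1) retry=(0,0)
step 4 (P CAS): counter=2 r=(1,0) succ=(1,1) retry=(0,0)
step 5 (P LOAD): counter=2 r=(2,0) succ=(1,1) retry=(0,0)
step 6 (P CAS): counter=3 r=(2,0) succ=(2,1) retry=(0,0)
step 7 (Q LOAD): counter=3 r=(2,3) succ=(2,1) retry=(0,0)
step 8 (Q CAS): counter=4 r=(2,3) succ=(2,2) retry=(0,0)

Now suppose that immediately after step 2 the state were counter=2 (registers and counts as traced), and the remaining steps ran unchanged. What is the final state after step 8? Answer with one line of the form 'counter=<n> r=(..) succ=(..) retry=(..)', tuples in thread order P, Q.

state after step 2 := counter=2 r=(0,0) succ=(0,1) retry=(0,0)
step 3 (P LOAD): counter=2 r=(2,0) succ=(0,1) retry=(0,0)
step 4 (P CAS): counter=3 r=(2,0) succ=(1,1) retry=(0,0)
step 5 (P LOAD): counter=3 r=(3,0) succ=(1,1) retry=(0,0)
step 6 (P CAS): counter=4 r=(3,0) succ=(2,1) retry=(0,0)
step 7 (Q LOAD): counter=4 r=(3,4) succ=(2,1) retry=(0,0)
step 8 (Q CAS): counter=5 r=(3,4) succ=(2,2) retry=(0,0)

counter=5 r=(3,4) succ=(2,2) retry=(0,0)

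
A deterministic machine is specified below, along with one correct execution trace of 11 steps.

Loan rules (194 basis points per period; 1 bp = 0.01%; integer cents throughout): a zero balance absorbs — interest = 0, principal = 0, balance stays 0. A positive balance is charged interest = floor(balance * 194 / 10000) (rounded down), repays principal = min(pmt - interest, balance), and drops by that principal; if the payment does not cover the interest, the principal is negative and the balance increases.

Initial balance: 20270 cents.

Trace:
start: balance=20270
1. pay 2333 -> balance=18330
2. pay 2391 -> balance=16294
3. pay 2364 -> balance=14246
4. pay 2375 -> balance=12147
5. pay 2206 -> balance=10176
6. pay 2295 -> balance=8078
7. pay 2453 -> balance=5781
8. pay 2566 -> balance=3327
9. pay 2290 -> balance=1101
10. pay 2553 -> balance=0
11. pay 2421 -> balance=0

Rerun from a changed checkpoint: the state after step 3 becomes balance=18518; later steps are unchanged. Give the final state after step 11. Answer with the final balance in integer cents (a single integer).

1102

state after step 3 := balance=18518
4. pay 2375 -> balance=16502
5. pay 2206 -> balance=14616
6. pay 2295 -> balance=12604
7. pay 2453 -> balance=10395
8. pay 2566 -> balance=8030
9. pay 2290 -> balance=5895
10. pay 2553 -> balance=3456
11. pay 2421 -> balance=1102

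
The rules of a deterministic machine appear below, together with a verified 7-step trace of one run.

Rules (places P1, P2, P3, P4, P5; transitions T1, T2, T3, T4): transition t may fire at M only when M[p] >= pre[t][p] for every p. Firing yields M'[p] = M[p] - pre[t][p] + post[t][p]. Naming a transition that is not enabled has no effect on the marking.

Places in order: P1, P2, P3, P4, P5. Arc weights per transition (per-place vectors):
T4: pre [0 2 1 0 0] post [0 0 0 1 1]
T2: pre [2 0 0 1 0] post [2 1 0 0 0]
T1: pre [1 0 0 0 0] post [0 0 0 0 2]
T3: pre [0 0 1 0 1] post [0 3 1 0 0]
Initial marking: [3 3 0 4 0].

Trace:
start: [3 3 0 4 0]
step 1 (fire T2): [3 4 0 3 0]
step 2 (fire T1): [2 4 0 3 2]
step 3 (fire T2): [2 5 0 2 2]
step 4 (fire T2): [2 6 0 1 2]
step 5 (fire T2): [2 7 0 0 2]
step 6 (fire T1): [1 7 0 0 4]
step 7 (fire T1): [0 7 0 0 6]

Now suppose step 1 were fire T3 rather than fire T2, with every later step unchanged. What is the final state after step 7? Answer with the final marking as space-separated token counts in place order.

(re-executing from step 1 with the substitution; state before step 1: [3 3 0 4 0])
step 1 (fire T3): [3 3 0 4 0]
step 2 (fire T1): [2 3 0 4 2]
step 3 (fire T2): [2 4 0 3 2]
step 4 (fire T2): [2 5 0 2 2]
step 5 (fire T2): [2 6 0 1 2]
step 6 (fire T1): [1 6 0 1 4]
step 7 (fire T1): [0 6 0 1 6]

0 6 0 1 6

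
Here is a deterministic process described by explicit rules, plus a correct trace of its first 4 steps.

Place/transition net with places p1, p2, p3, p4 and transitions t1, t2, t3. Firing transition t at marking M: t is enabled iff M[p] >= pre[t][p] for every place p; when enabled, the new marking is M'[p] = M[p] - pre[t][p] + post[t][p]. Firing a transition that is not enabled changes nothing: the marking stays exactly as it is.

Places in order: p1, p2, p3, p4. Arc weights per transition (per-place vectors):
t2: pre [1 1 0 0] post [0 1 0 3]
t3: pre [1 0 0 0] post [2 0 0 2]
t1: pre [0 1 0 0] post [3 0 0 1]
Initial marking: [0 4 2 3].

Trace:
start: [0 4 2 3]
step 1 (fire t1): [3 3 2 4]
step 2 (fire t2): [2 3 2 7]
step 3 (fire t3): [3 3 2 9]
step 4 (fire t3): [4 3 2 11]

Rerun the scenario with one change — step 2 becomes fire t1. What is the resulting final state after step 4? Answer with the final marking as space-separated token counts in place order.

(re-executing from step 2 with the substitution; state before step 2: [3 3 2 4])
step 2 (fire t1): [6 2 2 5]
step 3 (fire t3): [7 2 2 7]
step 4 (fire t3): [8 2 2 9]

8 2 2 9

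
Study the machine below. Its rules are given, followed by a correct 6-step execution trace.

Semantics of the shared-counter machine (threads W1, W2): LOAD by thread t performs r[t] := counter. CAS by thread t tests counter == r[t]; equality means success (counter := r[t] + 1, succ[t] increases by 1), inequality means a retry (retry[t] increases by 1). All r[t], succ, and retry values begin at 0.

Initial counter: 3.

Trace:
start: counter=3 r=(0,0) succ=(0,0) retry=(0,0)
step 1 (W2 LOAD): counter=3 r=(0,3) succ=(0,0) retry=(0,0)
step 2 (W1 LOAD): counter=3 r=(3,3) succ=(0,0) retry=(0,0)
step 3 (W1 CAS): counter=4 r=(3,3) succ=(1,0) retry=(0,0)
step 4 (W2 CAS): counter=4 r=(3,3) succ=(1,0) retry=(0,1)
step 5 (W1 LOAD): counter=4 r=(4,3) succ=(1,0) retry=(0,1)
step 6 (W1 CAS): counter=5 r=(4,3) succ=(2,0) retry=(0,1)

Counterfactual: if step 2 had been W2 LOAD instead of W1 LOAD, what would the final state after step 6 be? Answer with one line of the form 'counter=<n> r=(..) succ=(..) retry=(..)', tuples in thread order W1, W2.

counter=5 r=(4,3) succ=(1,1) retry=(1,0)

(re-executing from step 2 with the substitution; state before step 2: counter=3 r=(0,3) succ=(0,0) retry=(0,0))
step 2 (W2 LOAD): counter=3 r=(0,3) succ=(0,0) retry=(0,0)
step 3 (W1 CAS): counter=3 r=(0,3) succ=(0,0) retry=(1,0)
step 4 (W2 CAS): counter=4 r=(0,3) succ=(0,1) retry=(1,0)
step 5 (W1 LOAD): counter=4 r=(4,3) succ=(0,1) retry=(1,0)
step 6 (W1 CAS): counter=5 r=(4,3) succ=(1,1) retry=(1,0)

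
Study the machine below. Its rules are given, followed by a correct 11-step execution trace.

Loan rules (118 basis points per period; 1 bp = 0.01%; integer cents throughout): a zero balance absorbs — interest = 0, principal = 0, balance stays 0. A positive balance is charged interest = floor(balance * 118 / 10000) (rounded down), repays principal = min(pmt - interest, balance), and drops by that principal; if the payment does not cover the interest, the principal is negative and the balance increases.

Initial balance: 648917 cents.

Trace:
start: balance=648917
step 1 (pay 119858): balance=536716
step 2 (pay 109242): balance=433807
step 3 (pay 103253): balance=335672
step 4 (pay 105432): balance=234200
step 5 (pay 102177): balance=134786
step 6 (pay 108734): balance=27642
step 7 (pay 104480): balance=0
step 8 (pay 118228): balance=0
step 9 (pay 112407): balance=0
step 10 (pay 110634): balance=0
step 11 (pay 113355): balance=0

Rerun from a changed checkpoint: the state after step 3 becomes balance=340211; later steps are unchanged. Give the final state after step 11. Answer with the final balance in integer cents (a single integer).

state after step 3 := balance=340211
step 4 (pay 105432): balance=238793
step 5 (pay 102177): balance=139433
step 6 (pay 108734): balance=32344
step 7 (pay 104480): balance=0
step 8 (pay 118228): balance=0
step 9 (pay 112407): balance=0
step 10 (pay 110634): balance=0
step 11 (pay 113355): balance=0

0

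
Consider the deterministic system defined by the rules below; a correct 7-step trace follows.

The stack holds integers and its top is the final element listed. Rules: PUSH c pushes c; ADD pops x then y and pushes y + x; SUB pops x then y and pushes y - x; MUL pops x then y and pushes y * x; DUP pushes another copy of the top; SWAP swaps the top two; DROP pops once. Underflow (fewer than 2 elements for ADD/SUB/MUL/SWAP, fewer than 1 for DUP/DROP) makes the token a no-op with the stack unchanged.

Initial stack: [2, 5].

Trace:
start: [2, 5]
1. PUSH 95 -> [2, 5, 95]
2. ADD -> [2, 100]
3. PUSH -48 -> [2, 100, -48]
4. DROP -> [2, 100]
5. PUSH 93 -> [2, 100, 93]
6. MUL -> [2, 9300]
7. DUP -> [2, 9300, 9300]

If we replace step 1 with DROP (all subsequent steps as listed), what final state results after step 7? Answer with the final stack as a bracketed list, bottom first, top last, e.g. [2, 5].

[186, 186]

(re-executing from step 1 with the substitution; state before step 1: [2, 5])
1. DROP -> [2]
2. ADD -> [2]
3. PUSH -48 -> [2, -48]
4. DROP -> [2]
5. PUSH 93 -> [2, 93]
6. MUL -> [186]
7. DUP -> [186, 186]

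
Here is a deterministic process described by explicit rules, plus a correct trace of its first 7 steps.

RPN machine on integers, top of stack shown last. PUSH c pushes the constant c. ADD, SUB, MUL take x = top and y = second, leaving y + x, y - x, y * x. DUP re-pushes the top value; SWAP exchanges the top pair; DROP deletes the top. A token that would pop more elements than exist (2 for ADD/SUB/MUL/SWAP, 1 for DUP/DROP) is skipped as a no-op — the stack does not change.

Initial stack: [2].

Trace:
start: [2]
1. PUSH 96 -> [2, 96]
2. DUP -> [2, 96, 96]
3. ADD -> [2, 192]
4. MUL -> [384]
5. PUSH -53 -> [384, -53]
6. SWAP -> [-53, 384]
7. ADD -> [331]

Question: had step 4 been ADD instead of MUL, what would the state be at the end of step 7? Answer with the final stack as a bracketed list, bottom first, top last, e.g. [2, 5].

[141]

(re-executing from step 4 with the substitution; state before step 4: [2, 192])
4. ADD -> [194]
5. PUSH -53 -> [194, -53]
6. SWAP -> [-53, 194]
7. ADD -> [141]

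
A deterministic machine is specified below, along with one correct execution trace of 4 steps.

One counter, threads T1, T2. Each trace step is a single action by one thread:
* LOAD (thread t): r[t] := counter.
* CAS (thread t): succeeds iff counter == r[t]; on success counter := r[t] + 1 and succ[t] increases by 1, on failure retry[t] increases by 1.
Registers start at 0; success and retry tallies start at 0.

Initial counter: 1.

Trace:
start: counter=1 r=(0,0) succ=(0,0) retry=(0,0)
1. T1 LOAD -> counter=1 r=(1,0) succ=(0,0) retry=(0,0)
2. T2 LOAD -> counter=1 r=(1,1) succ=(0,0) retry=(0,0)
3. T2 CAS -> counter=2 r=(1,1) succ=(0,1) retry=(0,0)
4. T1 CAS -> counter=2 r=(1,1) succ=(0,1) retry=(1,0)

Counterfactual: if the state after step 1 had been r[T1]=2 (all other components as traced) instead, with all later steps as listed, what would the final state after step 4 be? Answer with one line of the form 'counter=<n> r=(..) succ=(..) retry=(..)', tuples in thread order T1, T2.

counter=3 r=(2,1) succ=(1,1) retry=(0,0)

state after step 1 := counter=1 r=(2,0) succ=(0,0) retry=(0,0)
2. T2 LOAD -> counter=1 r=(2,1) succ=(0,0) retry=(0,0)
3. T2 CAS -> counter=2 r=(2,1) succ=(0,1) retry=(0,0)
4. T1 CAS -> counter=3 r=(2,1) succ=(1,1) retry=(0,0)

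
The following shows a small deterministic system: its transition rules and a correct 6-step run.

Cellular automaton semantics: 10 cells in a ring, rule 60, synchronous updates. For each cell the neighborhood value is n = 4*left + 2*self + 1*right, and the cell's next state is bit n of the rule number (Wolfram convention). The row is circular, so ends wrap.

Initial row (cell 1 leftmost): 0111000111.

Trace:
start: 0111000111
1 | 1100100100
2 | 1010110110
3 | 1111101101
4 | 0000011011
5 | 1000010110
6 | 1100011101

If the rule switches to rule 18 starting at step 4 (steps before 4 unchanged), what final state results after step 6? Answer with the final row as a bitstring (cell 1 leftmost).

0000000000

(re-executing steps 4..6 under rule 18; state before step 4: 1111101101)
4 | 0000000000
5 | 0000000000
6 | 0000000000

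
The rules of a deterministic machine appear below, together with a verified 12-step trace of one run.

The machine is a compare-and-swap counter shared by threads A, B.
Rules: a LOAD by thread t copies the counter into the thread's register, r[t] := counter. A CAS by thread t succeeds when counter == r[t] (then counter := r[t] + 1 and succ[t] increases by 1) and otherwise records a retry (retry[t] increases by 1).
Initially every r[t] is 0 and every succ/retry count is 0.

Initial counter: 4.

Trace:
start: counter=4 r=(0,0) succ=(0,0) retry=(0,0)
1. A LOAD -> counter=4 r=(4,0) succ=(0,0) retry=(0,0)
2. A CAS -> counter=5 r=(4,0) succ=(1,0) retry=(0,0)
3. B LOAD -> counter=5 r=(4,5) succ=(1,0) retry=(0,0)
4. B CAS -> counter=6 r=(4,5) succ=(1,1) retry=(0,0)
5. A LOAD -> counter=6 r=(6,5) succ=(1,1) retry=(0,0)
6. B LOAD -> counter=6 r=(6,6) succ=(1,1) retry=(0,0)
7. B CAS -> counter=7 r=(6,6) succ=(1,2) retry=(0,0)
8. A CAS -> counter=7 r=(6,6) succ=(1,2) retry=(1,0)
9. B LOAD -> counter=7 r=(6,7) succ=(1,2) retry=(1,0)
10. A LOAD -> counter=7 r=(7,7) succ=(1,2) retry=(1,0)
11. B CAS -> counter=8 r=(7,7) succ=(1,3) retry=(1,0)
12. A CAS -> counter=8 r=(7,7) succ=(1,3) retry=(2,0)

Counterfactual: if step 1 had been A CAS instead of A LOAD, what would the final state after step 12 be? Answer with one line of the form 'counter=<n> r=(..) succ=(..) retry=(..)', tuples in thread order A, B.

counter=7 r=(6,6) succ=(0,3) retry=(4,0)

(re-executing from step 1 with the substitution; state before step 1: counter=4 r=(0,0) succ=(0,0) retry=(0,0))
1. A CAS -> counter=4 r=(0,0) succ=(0,0) retry=(1,0)
2. A CAS -> counter=4 r=(0,0) succ=(0,0) retry=(2,0)
3. B LOAD -> counter=4 r=(0,4) succ=(0,0) retry=(2,0)
4. B CAS -> counter=5 r=(0,4) succ=(0,1) retry=(2,0)
5. A LOAD -> counter=5 r=(5,4) succ=(0,1) retry=(2,0)
6. B LOAD -> counter=5 r=(5,5) succ=(0,1) retry=(2,0)
7. B CAS -> counter=6 r=(5,5) succ=(0,2) retry=(2,0)
8. A CAS -> counter=6 r=(5,5) succ=(0,2) retry=(3,0)
9. B LOAD -> counter=6 r=(5,6) succ=(0,2) retry=(3,0)
10. A LOAD -> counter=6 r=(6,6) succ=(0,2) retry=(3,0)
11. B CAS -> counter=7 r=(6,6) succ=(0,3) retry=(3,0)
12. A CAS -> counter=7 r=(6,6) succ=(0,3) retry=(4,0)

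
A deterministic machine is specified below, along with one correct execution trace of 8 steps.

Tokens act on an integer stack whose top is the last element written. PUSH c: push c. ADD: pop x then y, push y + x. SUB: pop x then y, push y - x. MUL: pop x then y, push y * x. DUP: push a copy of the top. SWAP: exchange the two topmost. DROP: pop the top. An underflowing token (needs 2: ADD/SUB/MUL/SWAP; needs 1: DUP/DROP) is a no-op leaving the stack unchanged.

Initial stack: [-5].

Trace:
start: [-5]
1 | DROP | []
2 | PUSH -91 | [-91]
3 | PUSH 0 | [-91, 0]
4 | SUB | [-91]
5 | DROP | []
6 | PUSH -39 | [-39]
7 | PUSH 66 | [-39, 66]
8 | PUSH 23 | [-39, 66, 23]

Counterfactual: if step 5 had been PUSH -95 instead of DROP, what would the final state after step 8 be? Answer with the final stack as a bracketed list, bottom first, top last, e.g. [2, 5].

(re-executing from step 5 with the substitution; state before step 5: [-91])
5 | PUSH -95 | [-91, -95]
6 | PUSH -39 | [-91, -95, -39]
7 | PUSH 66 | [-91, -95, -39, 66]
8 | PUSH 23 | [-91, -95, -39, 66, 23]

[-91, -95, -39, 66, 23]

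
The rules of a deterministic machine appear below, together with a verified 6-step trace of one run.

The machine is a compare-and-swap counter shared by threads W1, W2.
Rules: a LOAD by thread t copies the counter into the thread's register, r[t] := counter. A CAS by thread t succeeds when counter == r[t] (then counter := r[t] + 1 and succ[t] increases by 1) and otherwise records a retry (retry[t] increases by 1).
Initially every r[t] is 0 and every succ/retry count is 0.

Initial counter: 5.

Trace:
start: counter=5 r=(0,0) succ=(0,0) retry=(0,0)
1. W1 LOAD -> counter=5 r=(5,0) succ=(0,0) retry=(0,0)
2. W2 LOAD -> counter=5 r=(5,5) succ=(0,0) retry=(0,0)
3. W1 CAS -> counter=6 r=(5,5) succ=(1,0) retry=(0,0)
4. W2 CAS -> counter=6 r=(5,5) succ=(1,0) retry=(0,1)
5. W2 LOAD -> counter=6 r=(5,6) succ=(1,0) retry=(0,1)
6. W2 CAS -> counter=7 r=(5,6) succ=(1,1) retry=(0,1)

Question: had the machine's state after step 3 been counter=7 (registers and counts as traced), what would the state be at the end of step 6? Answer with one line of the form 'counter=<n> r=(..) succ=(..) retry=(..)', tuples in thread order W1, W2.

state after step 3 := counter=7 r=(5,5) succ=(1,0) retry=(0,0)
4. W2 CAS -> counter=7 r=(5,5) succ=(1,0) retry=(0,1)
5. W2 LOAD -> counter=7 r=(5,7) succ=(1,0) retry=(0,1)
6. W2 CAS -> counter=8 r=(5,7) succ=(1,1) retry=(0,1)

counter=8 r=(5,7) succ=(1,1) retry=(0,1)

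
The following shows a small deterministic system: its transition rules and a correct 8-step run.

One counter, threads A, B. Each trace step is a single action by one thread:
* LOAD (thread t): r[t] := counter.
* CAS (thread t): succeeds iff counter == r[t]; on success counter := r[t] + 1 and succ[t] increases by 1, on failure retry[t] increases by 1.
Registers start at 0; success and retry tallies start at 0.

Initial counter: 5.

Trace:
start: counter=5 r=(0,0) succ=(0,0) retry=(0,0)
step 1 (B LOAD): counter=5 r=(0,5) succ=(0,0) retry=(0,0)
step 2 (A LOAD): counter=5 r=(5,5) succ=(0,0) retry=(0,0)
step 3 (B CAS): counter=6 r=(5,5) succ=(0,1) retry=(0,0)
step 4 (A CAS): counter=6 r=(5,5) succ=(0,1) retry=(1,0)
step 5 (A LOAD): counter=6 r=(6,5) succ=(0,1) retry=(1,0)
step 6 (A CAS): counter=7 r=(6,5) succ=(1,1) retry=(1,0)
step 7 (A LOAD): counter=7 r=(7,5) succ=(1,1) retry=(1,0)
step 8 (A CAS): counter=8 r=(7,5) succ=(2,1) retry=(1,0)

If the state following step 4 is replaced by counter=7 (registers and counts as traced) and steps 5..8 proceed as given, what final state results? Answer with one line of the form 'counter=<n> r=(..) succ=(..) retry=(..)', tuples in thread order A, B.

state after step 4 := counter=7 r=(5,5) succ=(0,1) retry=(1,0)
step 5 (A LOAD): counter=7 r=(7,5) succ=(0,1) retry=(1,0)
step 6 (A CAS): counter=8 r=(7,5) succ=(1,1) retry=(1,0)
step 7 (A LOAD): counter=8 r=(8,5) succ=(1,1) retry=(1,0)
step 8 (A CAS): counter=9 r=(8,5) succ=(2,1) retry=(1,0)

counter=9 r=(8,5) succ=(2,1) retry=(1,0)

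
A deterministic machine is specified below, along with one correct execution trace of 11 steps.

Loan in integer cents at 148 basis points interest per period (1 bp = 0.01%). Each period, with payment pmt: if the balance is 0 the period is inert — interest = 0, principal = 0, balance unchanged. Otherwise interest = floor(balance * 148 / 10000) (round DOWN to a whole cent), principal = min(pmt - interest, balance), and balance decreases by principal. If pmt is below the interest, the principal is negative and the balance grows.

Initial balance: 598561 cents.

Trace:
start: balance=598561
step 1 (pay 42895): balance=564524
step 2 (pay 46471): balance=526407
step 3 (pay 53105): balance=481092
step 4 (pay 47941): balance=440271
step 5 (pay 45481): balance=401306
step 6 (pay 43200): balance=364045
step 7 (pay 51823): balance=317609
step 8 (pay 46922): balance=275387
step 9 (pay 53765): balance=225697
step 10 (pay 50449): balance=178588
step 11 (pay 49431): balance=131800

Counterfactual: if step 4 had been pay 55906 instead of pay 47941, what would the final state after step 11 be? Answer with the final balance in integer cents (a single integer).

122972

(re-executing from step 4 with the substitution; state before step 4: balance=481092)
step 4 (pay 55906): balance=432306
step 5 (pay 45481): balance=393223
step 6 (pay 43200): balance=355842
step 7 (pay 51823): balance=309285
step 8 (pay 46922): balance=266940
step 9 (pay 53765): balance=217125
step 10 (pay 50449): balance=169889
step 11 (pay 49431): balance=122972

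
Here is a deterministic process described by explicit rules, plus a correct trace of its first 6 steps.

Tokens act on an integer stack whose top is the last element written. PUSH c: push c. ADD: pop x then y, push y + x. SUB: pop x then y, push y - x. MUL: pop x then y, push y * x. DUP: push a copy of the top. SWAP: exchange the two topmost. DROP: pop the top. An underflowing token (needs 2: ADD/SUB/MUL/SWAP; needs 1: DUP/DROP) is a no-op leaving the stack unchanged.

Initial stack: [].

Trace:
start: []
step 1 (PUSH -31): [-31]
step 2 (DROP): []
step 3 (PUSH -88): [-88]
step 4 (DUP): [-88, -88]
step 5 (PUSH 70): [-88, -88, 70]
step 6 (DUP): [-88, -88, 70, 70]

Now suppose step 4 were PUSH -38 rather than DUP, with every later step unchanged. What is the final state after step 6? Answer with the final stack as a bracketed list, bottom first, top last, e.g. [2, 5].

[-88, -38, 70, 70]

(re-executing from step 4 with the substitution; state before step 4: [-88])
step 4 (PUSH -38): [-88, -38]
step 5 (PUSH 70): [-88, -38, 70]
step 6 (DUP): [-88, -38, 70, 70]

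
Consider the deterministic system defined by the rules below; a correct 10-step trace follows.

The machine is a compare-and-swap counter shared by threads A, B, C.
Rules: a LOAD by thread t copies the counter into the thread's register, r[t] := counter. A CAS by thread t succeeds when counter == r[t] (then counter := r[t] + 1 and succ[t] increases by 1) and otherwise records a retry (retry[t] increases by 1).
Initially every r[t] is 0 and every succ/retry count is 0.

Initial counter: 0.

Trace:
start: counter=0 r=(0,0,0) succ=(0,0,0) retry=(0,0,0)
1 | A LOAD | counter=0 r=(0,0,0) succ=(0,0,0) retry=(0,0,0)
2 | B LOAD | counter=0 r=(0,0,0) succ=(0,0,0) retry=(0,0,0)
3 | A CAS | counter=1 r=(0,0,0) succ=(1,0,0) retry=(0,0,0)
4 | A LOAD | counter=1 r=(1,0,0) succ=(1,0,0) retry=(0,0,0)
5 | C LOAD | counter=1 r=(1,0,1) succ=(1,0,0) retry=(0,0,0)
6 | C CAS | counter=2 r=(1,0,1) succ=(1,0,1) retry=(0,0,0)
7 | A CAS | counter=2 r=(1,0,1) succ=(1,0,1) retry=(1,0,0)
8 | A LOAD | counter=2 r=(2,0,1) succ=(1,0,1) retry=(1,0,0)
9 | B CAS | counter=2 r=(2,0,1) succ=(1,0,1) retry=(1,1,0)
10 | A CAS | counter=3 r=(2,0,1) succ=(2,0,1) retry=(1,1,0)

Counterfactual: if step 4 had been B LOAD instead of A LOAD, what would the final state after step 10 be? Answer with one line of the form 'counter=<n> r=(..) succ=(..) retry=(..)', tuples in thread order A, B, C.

(re-executing from step 4 with the substitution; state before step 4: counter=1 r=(0,0,0) succ=(1,0,0) retry=(0,0,0))
4 | B LOAD | counter=1 r=(0,1,0) succ=(1,0,0) retry=(0,0,0)
5 | C LOAD | counter=1 r=(0,1,1) succ=(1,0,0) retry=(0,0,0)
6 | C CAS | counter=2 r=(0,1,1) succ=(1,0,1) retry=(0,0,0)
7 | A CAS | counter=2 r=(0,1,1) succ=(1,0,1) retry=(1,0,0)
8 | A LOAD | counter=2 r=(2,1,1) succ=(1,0,1) retry=(1,0,0)
9 | B CAS | counter=2 r=(2,1,1) succ=(1,0,1) retry=(1,1,0)
10 | A CAS | counter=3 r=(2,1,1) succ=(2,0,1) retry=(1,1,0)

counter=3 r=(2,1,1) succ=(2,0,1) retry=(1,1,0)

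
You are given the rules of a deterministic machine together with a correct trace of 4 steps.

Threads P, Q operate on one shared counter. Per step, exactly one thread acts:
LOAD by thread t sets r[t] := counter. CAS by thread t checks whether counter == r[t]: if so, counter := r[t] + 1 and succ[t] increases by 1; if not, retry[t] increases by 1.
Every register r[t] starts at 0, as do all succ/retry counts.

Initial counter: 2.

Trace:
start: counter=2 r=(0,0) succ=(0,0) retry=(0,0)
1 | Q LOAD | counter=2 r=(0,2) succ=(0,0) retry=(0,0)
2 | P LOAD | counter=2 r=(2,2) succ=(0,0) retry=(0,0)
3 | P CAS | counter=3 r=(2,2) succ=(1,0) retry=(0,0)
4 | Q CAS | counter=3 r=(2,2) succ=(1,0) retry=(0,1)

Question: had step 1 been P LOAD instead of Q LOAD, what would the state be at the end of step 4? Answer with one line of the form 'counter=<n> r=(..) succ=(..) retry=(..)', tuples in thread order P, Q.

counter=3 r=(2,0) succ=(1,0) retry=(0,1)

(re-executing from step 1 with the substitution; state before step 1: counter=2 r=(0,0) succ=(0,0) retry=(0,0))
1 | P LOAD | counter=2 r=(2,0) succ=(0,0) retry=(0,0)
2 | P LOAD | counter=2 r=(2,0) succ=(0,0) retry=(0,0)
3 | P CAS | counter=3 r=(2,0) succ=(1,0) retry=(0,0)
4 | Q CAS | counter=3 r=(2,0) succ=(1,0) retry=(0,1)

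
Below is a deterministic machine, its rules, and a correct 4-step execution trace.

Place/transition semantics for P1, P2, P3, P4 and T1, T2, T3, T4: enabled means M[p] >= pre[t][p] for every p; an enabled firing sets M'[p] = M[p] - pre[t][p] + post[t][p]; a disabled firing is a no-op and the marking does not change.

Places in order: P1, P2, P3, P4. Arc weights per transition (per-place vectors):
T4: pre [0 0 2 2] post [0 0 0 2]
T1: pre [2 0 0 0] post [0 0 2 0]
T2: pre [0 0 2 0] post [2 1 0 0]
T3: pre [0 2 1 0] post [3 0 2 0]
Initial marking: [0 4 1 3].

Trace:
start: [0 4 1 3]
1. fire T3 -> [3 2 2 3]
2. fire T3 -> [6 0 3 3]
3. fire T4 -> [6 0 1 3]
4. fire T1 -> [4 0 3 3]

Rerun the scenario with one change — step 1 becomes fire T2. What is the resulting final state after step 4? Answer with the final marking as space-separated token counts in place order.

1 2 2 3

(re-executing from step 1 with the substitution; state before step 1: [0 4 1 3])
1. fire T2 -> [0 4 1 3]
2. fire T3 -> [3 2 2 3]
3. fire T4 -> [3 2 0 3]
4. fire T1 -> [1 2 2 3]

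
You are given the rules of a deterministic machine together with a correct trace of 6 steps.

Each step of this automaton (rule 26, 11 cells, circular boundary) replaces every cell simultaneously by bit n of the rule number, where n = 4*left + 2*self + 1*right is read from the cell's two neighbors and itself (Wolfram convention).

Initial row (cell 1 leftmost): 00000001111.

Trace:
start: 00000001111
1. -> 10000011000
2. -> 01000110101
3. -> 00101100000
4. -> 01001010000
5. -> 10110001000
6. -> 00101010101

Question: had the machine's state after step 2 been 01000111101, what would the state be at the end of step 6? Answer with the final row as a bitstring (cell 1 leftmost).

00101010101

state after step 2 := 01000111101
3. -> 00101100000
4. -> 01001010000
5. -> 10110001000
6. -> 00101010101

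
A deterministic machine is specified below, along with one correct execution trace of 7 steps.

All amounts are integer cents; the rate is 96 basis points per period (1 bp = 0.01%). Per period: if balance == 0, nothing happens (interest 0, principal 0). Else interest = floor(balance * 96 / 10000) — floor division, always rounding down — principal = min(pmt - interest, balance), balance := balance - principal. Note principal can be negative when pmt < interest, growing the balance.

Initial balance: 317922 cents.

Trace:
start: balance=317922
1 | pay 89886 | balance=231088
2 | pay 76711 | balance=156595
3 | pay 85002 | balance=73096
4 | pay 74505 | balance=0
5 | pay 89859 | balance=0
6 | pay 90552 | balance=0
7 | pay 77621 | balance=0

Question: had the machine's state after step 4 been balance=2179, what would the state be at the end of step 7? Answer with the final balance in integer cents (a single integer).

0

state after step 4 := balance=2179
5 | pay 89859 | balance=0
6 | pay 90552 | balance=0
7 | pay 77621 | balance=0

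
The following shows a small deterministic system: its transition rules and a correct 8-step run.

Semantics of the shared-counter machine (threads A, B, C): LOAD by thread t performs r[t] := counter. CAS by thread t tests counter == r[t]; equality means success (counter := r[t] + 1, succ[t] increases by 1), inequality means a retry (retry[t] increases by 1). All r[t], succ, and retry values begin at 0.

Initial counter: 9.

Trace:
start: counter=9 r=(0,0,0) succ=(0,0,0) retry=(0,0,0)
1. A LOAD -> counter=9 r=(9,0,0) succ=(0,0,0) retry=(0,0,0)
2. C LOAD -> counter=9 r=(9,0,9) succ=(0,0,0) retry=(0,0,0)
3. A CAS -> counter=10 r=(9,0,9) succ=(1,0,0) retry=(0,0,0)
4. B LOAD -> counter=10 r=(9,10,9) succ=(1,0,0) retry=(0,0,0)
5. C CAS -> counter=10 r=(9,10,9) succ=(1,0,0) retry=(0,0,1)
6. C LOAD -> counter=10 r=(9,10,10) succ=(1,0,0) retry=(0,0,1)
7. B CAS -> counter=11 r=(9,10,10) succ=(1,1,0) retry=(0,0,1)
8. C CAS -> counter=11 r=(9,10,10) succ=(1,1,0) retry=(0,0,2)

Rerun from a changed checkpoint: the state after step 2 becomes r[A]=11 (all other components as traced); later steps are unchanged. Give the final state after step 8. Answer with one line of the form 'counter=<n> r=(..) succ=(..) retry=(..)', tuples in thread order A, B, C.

state after step 2 := counter=9 r=(11,0,9) succ=(0,0,0) retry=(0,0,0)
3. A CAS -> counter=9 r=(11,0,9) succ=(0,0,0) retry=(1,0,0)
4. B LOAD -> counter=9 r=(11,9,9) succ=(0,0,0) retry=(1,0,0)
5. C CAS -> counter=10 r=(11,9,9) succ=(0,0,1) retry=(1,0,0)
6. C LOAD -> counter=10 r=(11,9,10) succ=(0,0,1) retry=(1,0,0)
7. B CAS -> counter=10 r=(11,9,10) succ=(0,0,1) retry=(1,1,0)
8. C CAS -> counter=11 r=(11,9,10) succ=(0,0,2) retry=(1,1,0)

counter=11 r=(11,9,10) succ=(0,0,2) retry=(1,1,0)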